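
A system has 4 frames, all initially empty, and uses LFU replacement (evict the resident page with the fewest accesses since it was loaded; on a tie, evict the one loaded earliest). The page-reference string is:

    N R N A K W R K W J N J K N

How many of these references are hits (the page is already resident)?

N → fault, frames [N]
R → fault, frames [N, R]
N → hit
A → fault, frames [N, R, A]
K → fault, frames [N, R, A, K]
W → fault, evict R, frames [N, A, K, W]
R → fault, evict A, frames [N, K, W, R]
K → hit
W → hit
J → fault, evict R, frames [N, K, W, J]
N → hit
J → hit
K → hit
N → hit
Hits: 7.

7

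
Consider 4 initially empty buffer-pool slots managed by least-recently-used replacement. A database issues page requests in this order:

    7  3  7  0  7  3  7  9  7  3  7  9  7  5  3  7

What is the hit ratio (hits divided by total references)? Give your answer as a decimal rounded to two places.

0.69

7 → fault, frames [7]
3 → fault, frames [7, 3]
7 → hit
0 → fault, frames [3, 7, 0]
7 → hit
3 → hit
7 → hit
9 → fault, frames [0, 3, 7, 9]
7 → hit
3 → hit
7 → hit
9 → hit
7 → hit
5 → fault, evict 0, frames [3, 9, 7, 5]
3 → hit
7 → hit
Hits: 11 of 16 references → 11/16 = 0.6875.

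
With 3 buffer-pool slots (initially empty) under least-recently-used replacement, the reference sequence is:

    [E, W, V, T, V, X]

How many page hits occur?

1

E -> miss, frames {E}
W -> miss, frames {E,W}
V -> miss, frames {E,W,V}
T -> miss, evict E, frames {W,V,T}
V -> hit
X -> miss, evict W, frames {T,V,X}
Hits: 1.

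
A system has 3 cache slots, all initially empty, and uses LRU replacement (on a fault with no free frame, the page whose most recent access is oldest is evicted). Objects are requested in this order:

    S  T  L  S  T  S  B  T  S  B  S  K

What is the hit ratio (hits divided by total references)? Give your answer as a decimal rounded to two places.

0.58

S -> fault, frames [S]
T -> fault, frames [S, T]
L -> fault, frames [S, T, L]
S -> hit
T -> hit
S -> hit
B -> fault, evict L, frames [T, S, B]
T -> hit
S -> hit
B -> hit
S -> hit
K -> fault, evict T, frames [B, S, K]
Hits: 7 of 12 references → 7/12 = 0.5833.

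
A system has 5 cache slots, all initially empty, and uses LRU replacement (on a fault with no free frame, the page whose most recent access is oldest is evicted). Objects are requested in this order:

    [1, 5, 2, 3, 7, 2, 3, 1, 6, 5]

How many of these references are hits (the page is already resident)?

3

1 -> miss, frames (1)
5 -> miss, frames (1 5)
2 -> miss, frames (1 5 2)
3 -> miss, frames (1 5 2 3)
7 -> miss, frames (1 5 2 3 7)
2 -> hit
3 -> hit
1 -> hit
6 -> miss, evict 5, frames (7 2 3 1 6)
5 -> miss, evict 7, frames (2 3 1 6 5)
Hits: 3.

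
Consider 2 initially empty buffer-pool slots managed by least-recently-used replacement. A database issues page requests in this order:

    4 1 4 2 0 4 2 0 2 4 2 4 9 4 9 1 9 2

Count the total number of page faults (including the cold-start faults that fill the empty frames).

11

4 → miss, frames (4)
1 → miss, frames (4 1)
4 → hit
2 → miss, evict 1, frames (4 2)
0 → miss, evict 4, frames (2 0)
4 → miss, evict 2, frames (0 4)
2 → miss, evict 0, frames (4 2)
0 → miss, evict 4, frames (2 0)
2 → hit
4 → miss, evict 0, frames (2 4)
2 → hit
4 → hit
9 → miss, evict 2, frames (4 9)
4 → hit
9 → hit
1 → miss, evict 4, frames (9 1)
9 → hit
2 → miss, evict 1, frames (9 2)
Page faults: 11.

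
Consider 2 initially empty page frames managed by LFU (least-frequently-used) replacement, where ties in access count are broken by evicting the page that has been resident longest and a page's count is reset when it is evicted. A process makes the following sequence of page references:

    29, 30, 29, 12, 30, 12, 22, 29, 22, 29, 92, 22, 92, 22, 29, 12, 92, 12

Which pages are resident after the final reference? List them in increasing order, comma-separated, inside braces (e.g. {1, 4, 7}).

{12, 29}

29: fault, frames (29)
30: fault, frames (29 30)
29: hit
12: fault, evict 30, frames (29 12)
30: fault, evict 12, frames (29 30)
12: fault, evict 30, frames (29 12)
22: fault, evict 12, frames (29 22)
29: hit
22: hit
29: hit
92: fault, evict 22, frames (29 92)
22: fault, evict 92, frames (29 22)
92: fault, evict 22, frames (29 92)
22: fault, evict 92, frames (29 22)
29: hit
12: fault, evict 22, frames (29 12)
92: fault, evict 12, frames (29 92)
12: fault, evict 92, frames (29 12)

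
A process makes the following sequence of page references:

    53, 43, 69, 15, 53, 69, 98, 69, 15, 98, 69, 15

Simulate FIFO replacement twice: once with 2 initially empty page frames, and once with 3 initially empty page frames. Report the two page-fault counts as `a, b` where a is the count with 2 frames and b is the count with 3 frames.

2 frames: F F F F F F F . F . F . → 9 faults.
3 frames: F F F F F . F F F . . . → 8 faults.
8 < 9: adding a frame reduced faults, as is typical.

9, 8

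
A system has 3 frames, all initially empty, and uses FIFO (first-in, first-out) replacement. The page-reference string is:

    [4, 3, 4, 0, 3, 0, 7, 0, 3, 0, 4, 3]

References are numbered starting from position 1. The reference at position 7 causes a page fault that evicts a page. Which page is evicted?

4

pos 1: 4 -> fault, frames [4]
pos 2: 3 -> fault, frames [4, 3]
pos 3: 4 -> hit
pos 4: 0 -> fault, frames [4, 3, 0]
pos 5: 3 -> hit
pos 6: 0 -> hit
pos 7: 7 -> fault, evict 4, frames [3, 0, 7]
At position 7, page 4 is evicted.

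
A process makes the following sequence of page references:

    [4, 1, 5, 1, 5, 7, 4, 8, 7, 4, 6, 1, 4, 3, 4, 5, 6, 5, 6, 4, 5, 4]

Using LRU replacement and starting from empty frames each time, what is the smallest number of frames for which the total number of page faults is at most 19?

f=1: 22 faults
f=2: 16 faults
f=3: 11 faults
f=4: 10 faults
f=5: 9 faults
f=6: 8 faults
f=7: 7 faults
Smallest f with faults ≤ 19 is 2.

2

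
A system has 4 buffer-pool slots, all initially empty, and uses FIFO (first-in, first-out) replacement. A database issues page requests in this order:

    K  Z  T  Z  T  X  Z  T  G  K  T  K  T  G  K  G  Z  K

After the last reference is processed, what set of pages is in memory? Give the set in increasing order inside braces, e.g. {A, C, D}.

K: miss, frames (K)
Z: miss, frames (K Z)
T: miss, frames (K Z T)
Z: hit
T: hit
X: miss, frames (K Z T X)
Z: hit
T: hit
G: miss, evict K, frames (Z T X G)
K: miss, evict Z, frames (T X G K)
T: hit
K: hit
T: hit
G: hit
K: hit
G: hit
Z: miss, evict T, frames (X G K Z)
K: hit

{G, K, X, Z}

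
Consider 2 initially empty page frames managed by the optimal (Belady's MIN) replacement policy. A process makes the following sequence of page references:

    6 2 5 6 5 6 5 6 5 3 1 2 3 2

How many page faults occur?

6 → fault, frames {6}
2 → fault, frames {6,2}
5 → fault, evict 2, frames {6,5}
6 → hit
5 → hit
6 → hit
5 → hit
6 → hit
5 → hit
3 → fault, evict 5, frames {6,3}
1 → fault, evict 6, frames {3,1}
2 → fault, evict 1, frames {3,2}
3 → hit
2 → hit
Page faults: 6.

6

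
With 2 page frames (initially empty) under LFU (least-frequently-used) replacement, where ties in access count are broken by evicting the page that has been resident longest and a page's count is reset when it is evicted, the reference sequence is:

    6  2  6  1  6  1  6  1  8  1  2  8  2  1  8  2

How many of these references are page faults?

11

6 -> fault, frames [6]
2 -> fault, frames [6, 2]
6 -> hit
1 -> fault, evict 2, frames [6, 1]
6 -> hit
1 -> hit
6 -> hit
1 -> hit
8 -> fault, evict 1, frames [6, 8]
1 -> fault, evict 8, frames [6, 1]
2 -> fault, evict 1, frames [6, 2]
8 -> fault, evict 2, frames [6, 8]
2 -> fault, evict 8, frames [6, 2]
1 -> fault, evict 2, frames [6, 1]
8 -> fault, evict 1, frames [6, 8]
2 -> fault, evict 8, frames [6, 2]
Page faults: 11.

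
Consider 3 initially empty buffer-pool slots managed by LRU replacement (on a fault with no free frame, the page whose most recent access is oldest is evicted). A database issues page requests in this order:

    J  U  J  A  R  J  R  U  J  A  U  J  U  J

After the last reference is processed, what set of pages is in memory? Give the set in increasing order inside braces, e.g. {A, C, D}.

J: miss, frames {J}
U: miss, frames {J,U}
J: hit
A: miss, frames {U,J,A}
R: miss, evict U, frames {J,A,R}
J: hit
R: hit
U: miss, evict A, frames {J,R,U}
J: hit
A: miss, evict R, frames {U,J,A}
U: hit
J: hit
U: hit
J: hit

{A, J, U}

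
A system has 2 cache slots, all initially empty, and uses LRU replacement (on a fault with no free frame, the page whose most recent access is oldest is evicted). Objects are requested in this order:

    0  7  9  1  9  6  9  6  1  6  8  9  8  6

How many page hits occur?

5

0: fault, frames {0}
7: fault, frames {0,7}
9: fault, evict 0, frames {7,9}
1: fault, evict 7, frames {9,1}
9: hit
6: fault, evict 1, frames {9,6}
9: hit
6: hit
1: fault, evict 9, frames {6,1}
6: hit
8: fault, evict 1, frames {6,8}
9: fault, evict 6, frames {8,9}
8: hit
6: fault, evict 9, frames {8,6}
Hits: 5.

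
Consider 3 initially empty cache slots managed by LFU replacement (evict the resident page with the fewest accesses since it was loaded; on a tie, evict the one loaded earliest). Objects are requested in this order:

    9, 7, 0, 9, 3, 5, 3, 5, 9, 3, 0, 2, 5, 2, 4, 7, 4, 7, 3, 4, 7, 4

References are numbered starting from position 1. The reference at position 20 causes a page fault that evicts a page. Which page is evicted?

7

pos 1: 9 -> fault, frames [9]
pos 2: 7 -> fault, frames [9, 7]
pos 3: 0 -> fault, frames [9, 7, 0]
pos 4: 9 -> hit
pos 5: 3 -> fault, evict 7, frames [9, 0, 3]
pos 6: 5 -> fault, evict 0, frames [9, 3, 5]
pos 7: 3 -> hit
pos 8: 5 -> hit
pos 9: 9 -> hit
pos 10: 3 -> hit
pos 11: 0 -> fault, evict 5, frames [9, 3, 0]
pos 12: 2 -> fault, evict 0, frames [9, 3, 2]
pos 13: 5 -> fault, evict 2, frames [9, 3, 5]
pos 14: 2 -> fault, evict 5, frames [9, 3, 2]
pos 15: 4 -> fault, evict 2, frames [9, 3, 4]
pos 16: 7 -> fault, evict 4, frames [9, 3, 7]
pos 17: 4 -> fault, evict 7, frames [9, 3, 4]
pos 18: 7 -> fault, evict 4, frames [9, 3, 7]
pos 19: 3 -> hit
pos 20: 4 -> fault, evict 7, frames [9, 3, 4]
At position 20, page 7 is evicted.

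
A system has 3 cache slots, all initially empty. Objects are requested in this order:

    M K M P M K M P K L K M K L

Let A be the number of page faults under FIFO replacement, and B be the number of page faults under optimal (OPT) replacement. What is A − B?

Under FIFO: F F . F . . . . . F . F F . → 6 faults.
Under OPT: F F . F . . . . . F . . . . → 4 faults.
A − B = 6 − 4 = 2.

2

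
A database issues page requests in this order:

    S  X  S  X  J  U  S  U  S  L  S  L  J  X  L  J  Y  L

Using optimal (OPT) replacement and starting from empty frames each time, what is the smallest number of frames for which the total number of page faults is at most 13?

2

f=1: 18 faults
f=2: 9 faults
f=3: 7 faults
f=4: 6 faults
f=5: 6 faults
f=6: 6 faults
Smallest f with faults ≤ 13 is 2.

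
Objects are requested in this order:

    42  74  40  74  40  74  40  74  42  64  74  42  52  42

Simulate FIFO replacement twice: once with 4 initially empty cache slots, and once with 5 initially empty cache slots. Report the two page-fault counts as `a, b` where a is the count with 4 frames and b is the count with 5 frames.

4 frames: F F F . . . . . . F . . F F → 6 faults.
5 frames: F F F . . . . . . F . . F . → 5 faults.
5 < 6: adding a frame reduced faults, as is typical.

6, 5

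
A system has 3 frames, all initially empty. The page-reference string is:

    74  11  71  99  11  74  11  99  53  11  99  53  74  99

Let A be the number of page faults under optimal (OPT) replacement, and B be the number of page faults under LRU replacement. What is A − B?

Under OPT: F F F F . . . . F . . . F . → 6 faults.
Under LRU: F F F F . F . . F . . . F . → 7 faults.
A − B = 6 − 7 = -1.

-1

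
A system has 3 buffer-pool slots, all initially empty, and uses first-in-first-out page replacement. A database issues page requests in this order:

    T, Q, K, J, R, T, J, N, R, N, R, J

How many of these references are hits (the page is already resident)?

4

T → miss, frames [T]
Q → miss, frames [T, Q]
K → miss, frames [T, Q, K]
J → miss, evict T, frames [Q, K, J]
R → miss, evict Q, frames [K, J, R]
T → miss, evict K, frames [J, R, T]
J → hit
N → miss, evict J, frames [R, T, N]
R → hit
N → hit
R → hit
J → miss, evict R, frames [T, N, J]
Hits: 4.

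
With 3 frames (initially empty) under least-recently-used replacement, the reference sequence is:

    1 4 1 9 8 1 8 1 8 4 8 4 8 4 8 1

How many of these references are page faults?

1 -> miss, frames [1]
4 -> miss, frames [1, 4]
1 -> hit
9 -> miss, frames [4, 1, 9]
8 -> miss, evict 4, frames [1, 9, 8]
1 -> hit
8 -> hit
1 -> hit
8 -> hit
4 -> miss, evict 9, frames [1, 8, 4]
8 -> hit
4 -> hit
8 -> hit
4 -> hit
8 -> hit
1 -> hit
Page faults: 5.

5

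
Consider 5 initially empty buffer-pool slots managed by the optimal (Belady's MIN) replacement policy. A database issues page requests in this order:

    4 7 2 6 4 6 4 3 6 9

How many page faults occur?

4 -> miss, frames [4]
7 -> miss, frames [4, 7]
2 -> miss, frames [4, 7, 2]
6 -> miss, frames [4, 7, 2, 6]
4 -> hit
6 -> hit
4 -> hit
3 -> miss, frames [4, 7, 2, 6, 3]
6 -> hit
9 -> miss, evict 3, frames [4, 7, 2, 6, 9]
Page faults: 6.

6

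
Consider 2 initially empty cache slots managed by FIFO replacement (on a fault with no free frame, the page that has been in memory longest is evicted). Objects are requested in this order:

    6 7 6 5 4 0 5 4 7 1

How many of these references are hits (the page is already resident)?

1

6: miss, frames {6}
7: miss, frames {6,7}
6: hit
5: miss, evict 6, frames {7,5}
4: miss, evict 7, frames {5,4}
0: miss, evict 5, frames {4,0}
5: miss, evict 4, frames {0,5}
4: miss, evict 0, frames {5,4}
7: miss, evict 5, frames {4,7}
1: miss, evict 4, frames {7,1}
Hits: 1.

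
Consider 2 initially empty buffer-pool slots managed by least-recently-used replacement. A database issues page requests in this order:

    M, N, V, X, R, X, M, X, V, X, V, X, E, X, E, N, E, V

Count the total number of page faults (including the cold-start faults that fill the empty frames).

10

M -> fault, frames (M)
N -> fault, frames (M N)
V -> fault, evict M, frames (N V)
X -> fault, evict N, frames (V X)
R -> fault, evict V, frames (X R)
X -> hit
M -> fault, evict R, frames (X M)
X -> hit
V -> fault, evict M, frames (X V)
X -> hit
V -> hit
X -> hit
E -> fault, evict V, frames (X E)
X -> hit
E -> hit
N -> fault, evict X, frames (E N)
E -> hit
V -> fault, evict N, frames (E V)
Page faults: 10.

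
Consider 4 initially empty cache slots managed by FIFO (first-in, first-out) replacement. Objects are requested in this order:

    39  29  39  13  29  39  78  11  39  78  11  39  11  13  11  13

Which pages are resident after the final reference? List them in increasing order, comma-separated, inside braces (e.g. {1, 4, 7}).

{11, 13, 39, 78}

39 → fault, frames (39)
29 → fault, frames (39 29)
39 → hit
13 → fault, frames (39 29 13)
29 → hit
39 → hit
78 → fault, frames (39 29 13 78)
11 → fault, evict 39, frames (29 13 78 11)
39 → fault, evict 29, frames (13 78 11 39)
78 → hit
11 → hit
39 → hit
11 → hit
13 → hit
11 → hit
13 → hit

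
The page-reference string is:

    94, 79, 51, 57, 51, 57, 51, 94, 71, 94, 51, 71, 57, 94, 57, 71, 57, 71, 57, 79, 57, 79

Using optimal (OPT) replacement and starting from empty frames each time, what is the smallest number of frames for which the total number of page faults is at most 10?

f=1: 22 faults
f=2: 11 faults
f=3: 7 faults
f=4: 6 faults
f=5: 5 faults
Smallest f with faults ≤ 10 is 3.

3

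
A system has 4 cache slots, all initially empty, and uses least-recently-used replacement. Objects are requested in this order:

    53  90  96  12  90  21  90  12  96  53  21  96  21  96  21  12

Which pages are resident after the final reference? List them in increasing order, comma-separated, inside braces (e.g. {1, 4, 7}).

53 -> miss, frames {53}
90 -> miss, frames {53,90}
96 -> miss, frames {53,90,96}
12 -> miss, frames {53,90,96,12}
90 -> hit
21 -> miss, evict 53, frames {96,12,90,21}
90 -> hit
12 -> hit
96 -> hit
53 -> miss, evict 21, frames {90,12,96,53}
21 -> miss, evict 90, frames {12,96,53,21}
96 -> hit
21 -> hit
96 -> hit
21 -> hit
12 -> hit

{12, 21, 53, 96}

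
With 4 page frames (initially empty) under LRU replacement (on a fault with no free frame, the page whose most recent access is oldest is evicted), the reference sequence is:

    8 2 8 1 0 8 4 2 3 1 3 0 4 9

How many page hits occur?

3

8 -> fault, frames [8]
2 -> fault, frames [8, 2]
8 -> hit
1 -> fault, frames [2, 8, 1]
0 -> fault, frames [2, 8, 1, 0]
8 -> hit
4 -> fault, evict 2, frames [1, 0, 8, 4]
2 -> fault, evict 1, frames [0, 8, 4, 2]
3 -> fault, evict 0, frames [8, 4, 2, 3]
1 -> fault, evict 8, frames [4, 2, 3, 1]
3 -> hit
0 -> fault, evict 4, frames [2, 1, 3, 0]
4 -> fault, evict 2, frames [1, 3, 0, 4]
9 -> fault, evict 1, frames [3, 0, 4, 9]
Hits: 3.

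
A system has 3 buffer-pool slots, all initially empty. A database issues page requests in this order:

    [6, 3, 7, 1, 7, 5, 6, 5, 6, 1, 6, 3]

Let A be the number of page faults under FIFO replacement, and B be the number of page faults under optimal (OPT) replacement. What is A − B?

Under FIFO: F F F F . F F . . . . F → 7 faults.
Under OPT: F F F F . F . . . . . F → 6 faults.
A − B = 7 − 6 = 1.

1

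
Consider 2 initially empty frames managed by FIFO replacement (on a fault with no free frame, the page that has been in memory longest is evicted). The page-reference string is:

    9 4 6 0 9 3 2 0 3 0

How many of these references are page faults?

9

9 -> miss, frames [9]
4 -> miss, frames [9, 4]
6 -> miss, evict 9, frames [4, 6]
0 -> miss, evict 4, frames [6, 0]
9 -> miss, evict 6, frames [0, 9]
3 -> miss, evict 0, frames [9, 3]
2 -> miss, evict 9, frames [3, 2]
0 -> miss, evict 3, frames [2, 0]
3 -> miss, evict 2, frames [0, 3]
0 -> hit
Page faults: 9.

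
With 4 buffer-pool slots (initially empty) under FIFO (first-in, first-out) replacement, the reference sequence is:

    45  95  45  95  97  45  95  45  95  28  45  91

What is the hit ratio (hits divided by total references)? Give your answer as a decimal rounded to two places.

0.58

45 -> fault, frames (45)
95 -> fault, frames (45 95)
45 -> hit
95 -> hit
97 -> fault, frames (45 95 97)
45 -> hit
95 -> hit
45 -> hit
95 -> hit
28 -> fault, frames (45 95 97 28)
45 -> hit
91 -> fault, evict 45, frames (95 97 28 91)
Hits: 7 of 12 references → 7/12 = 0.5833.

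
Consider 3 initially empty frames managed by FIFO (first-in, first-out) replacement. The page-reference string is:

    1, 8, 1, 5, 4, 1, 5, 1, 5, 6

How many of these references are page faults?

1: fault, frames (1)
8: fault, frames (1 8)
1: hit
5: fault, frames (1 8 5)
4: fault, evict 1, frames (8 5 4)
1: fault, evict 8, frames (5 4 1)
5: hit
1: hit
5: hit
6: fault, evict 5, frames (4 1 6)
Page faults: 6.

6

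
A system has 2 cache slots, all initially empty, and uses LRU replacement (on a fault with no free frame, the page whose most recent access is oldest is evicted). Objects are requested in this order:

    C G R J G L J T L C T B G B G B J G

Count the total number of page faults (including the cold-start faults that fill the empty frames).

15

C → miss, frames [C]
G → miss, frames [C, G]
R → miss, evict C, frames [G, R]
J → miss, evict G, frames [R, J]
G → miss, evict R, frames [J, G]
L → miss, evict J, frames [G, L]
J → miss, evict G, frames [L, J]
T → miss, evict L, frames [J, T]
L → miss, evict J, frames [T, L]
C → miss, evict T, frames [L, C]
T → miss, evict L, frames [C, T]
B → miss, evict C, frames [T, B]
G → miss, evict T, frames [B, G]
B → hit
G → hit
B → hit
J → miss, evict G, frames [B, J]
G → miss, evict B, frames [J, G]
Page faults: 15.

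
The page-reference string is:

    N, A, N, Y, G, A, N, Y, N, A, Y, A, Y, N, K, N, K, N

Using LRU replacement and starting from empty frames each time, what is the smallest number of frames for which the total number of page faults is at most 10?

3

f=1: 18 faults
f=2: 11 faults
f=3: 8 faults
f=4: 5 faults
f=5: 5 faults
Smallest f with faults ≤ 10 is 3.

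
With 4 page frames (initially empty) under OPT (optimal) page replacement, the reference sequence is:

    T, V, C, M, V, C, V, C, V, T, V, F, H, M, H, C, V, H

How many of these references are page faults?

T -> fault, frames [T]
V -> fault, frames [T, V]
C -> fault, frames [T, V, C]
M -> fault, frames [T, V, C, M]
V -> hit
C -> hit
V -> hit
C -> hit
V -> hit
T -> hit
V -> hit
F -> fault, evict T, frames [V, C, M, F]
H -> fault, evict F, frames [V, C, M, H]
M -> hit
H -> hit
C -> hit
V -> hit
H -> hit
Page faults: 6.

6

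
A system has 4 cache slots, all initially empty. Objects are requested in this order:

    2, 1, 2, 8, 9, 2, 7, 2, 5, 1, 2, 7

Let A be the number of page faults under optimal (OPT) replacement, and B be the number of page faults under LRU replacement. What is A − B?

Under OPT: F F . F F . F . F . . . → 6 faults.
Under LRU: F F . F F . F . F F . . → 7 faults.
A − B = 6 − 7 = -1.

-1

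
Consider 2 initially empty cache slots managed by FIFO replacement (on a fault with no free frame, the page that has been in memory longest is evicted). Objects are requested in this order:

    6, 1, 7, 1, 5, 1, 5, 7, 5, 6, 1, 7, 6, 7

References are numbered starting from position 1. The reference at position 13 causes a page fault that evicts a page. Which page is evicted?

1

pos 1: 6: miss, frames [6]
pos 2: 1: miss, frames [6, 1]
pos 3: 7: miss, evict 6, frames [1, 7]
pos 4: 1: hit
pos 5: 5: miss, evict 1, frames [7, 5]
pos 6: 1: miss, evict 7, frames [5, 1]
pos 7: 5: hit
pos 8: 7: miss, evict 5, frames [1, 7]
pos 9: 5: miss, evict 1, frames [7, 5]
pos 10: 6: miss, evict 7, frames [5, 6]
pos 11: 1: miss, evict 5, frames [6, 1]
pos 12: 7: miss, evict 6, frames [1, 7]
pos 13: 6: miss, evict 1, frames [7, 6]
At position 13, page 1 is evicted.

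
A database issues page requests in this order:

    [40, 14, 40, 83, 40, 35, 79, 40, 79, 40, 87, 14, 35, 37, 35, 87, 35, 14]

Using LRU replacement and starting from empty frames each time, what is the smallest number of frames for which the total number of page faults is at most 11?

f=1: 18 faults
f=2: 12 faults
f=3: 11 faults
f=4: 9 faults
f=5: 8 faults
f=6: 7 faults
f=7: 7 faults
Smallest f with faults ≤ 11 is 3.

3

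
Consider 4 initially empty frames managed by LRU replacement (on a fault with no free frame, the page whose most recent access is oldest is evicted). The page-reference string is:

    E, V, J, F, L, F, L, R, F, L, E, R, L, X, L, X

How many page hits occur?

8

E -> miss, frames (E)
V -> miss, frames (E V)
J -> miss, frames (E V J)
F -> miss, frames (E V J F)
L -> miss, evict E, frames (V J F L)
F -> hit
L -> hit
R -> miss, evict V, frames (J F L R)
F -> hit
L -> hit
E -> miss, evict J, frames (R F L E)
R -> hit
L -> hit
X -> miss, evict F, frames (E R L X)
L -> hit
X -> hit
Hits: 8.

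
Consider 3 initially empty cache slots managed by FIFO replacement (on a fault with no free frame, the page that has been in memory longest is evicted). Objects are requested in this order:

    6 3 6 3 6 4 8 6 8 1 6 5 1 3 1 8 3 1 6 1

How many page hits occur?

9

6 → fault, frames [6]
3 → fault, frames [6, 3]
6 → hit
3 → hit
6 → hit
4 → fault, frames [6, 3, 4]
8 → fault, evict 6, frames [3, 4, 8]
6 → fault, evict 3, frames [4, 8, 6]
8 → hit
1 → fault, evict 4, frames [8, 6, 1]
6 → hit
5 → fault, evict 8, frames [6, 1, 5]
1 → hit
3 → fault, evict 6, frames [1, 5, 3]
1 → hit
8 → fault, evict 1, frames [5, 3, 8]
3 → hit
1 → fault, evict 5, frames [3, 8, 1]
6 → fault, evict 3, frames [8, 1, 6]
1 → hit
Hits: 9.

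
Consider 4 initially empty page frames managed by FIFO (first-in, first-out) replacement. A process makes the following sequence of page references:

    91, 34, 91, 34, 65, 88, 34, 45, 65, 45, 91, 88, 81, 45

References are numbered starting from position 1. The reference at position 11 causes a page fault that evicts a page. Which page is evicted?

pos 1: 91 -> miss, frames [91]
pos 2: 34 -> miss, frames [91, 34]
pos 3: 91 -> hit
pos 4: 34 -> hit
pos 5: 65 -> miss, frames [91, 34, 65]
pos 6: 88 -> miss, frames [91, 34, 65, 88]
pos 7: 34 -> hit
pos 8: 45 -> miss, evict 91, frames [34, 65, 88, 45]
pos 9: 65 -> hit
pos 10: 45 -> hit
pos 11: 91 -> miss, evict 34, frames [65, 88, 45, 91]
At position 11, page 34 is evicted.

34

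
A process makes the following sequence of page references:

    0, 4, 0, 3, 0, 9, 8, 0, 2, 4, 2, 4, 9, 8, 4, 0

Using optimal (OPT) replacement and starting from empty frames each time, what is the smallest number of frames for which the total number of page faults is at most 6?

5

f=1: 16 faults
f=2: 10 faults
f=3: 8 faults
f=4: 7 faults
f=5: 6 faults
f=6: 6 faults
Smallest f with faults ≤ 6 is 5.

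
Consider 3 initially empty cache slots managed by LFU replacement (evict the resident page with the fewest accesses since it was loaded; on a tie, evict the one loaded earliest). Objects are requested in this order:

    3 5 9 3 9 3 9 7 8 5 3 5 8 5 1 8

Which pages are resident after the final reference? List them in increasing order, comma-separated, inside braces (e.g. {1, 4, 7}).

{3, 8, 9}

3 -> miss, frames {3}
5 -> miss, frames {3,5}
9 -> miss, frames {3,5,9}
3 -> hit
9 -> hit
3 -> hit
9 -> hit
7 -> miss, evict 5, frames {3,9,7}
8 -> miss, evict 7, frames {3,9,8}
5 -> miss, evict 8, frames {3,9,5}
3 -> hit
5 -> hit
8 -> miss, evict 5, frames {3,9,8}
5 -> miss, evict 8, frames {3,9,5}
1 -> miss, evict 5, frames {3,9,1}
8 -> miss, evict 1, frames {3,9,8}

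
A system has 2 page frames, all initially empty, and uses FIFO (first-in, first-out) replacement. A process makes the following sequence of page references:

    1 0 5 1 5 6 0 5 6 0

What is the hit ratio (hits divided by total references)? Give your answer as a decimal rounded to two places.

1: fault, frames {1}
0: fault, frames {1,0}
5: fault, evict 1, frames {0,5}
1: fault, evict 0, frames {5,1}
5: hit
6: fault, evict 5, frames {1,6}
0: fault, evict 1, frames {6,0}
5: fault, evict 6, frames {0,5}
6: fault, evict 0, frames {5,6}
0: fault, evict 5, frames {6,0}
Hits: 1 of 10 references → 1/10 = 0.1000.

0.10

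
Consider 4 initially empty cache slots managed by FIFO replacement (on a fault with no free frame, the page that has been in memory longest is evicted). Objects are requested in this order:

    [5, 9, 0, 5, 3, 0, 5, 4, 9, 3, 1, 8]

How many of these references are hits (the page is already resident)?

5

5 → miss, frames {5}
9 → miss, frames {5,9}
0 → miss, frames {5,9,0}
5 → hit
3 → miss, frames {5,9,0,3}
0 → hit
5 → hit
4 → miss, evict 5, frames {9,0,3,4}
9 → hit
3 → hit
1 → miss, evict 9, frames {0,3,4,1}
8 → miss, evict 0, frames {3,4,1,8}
Hits: 5.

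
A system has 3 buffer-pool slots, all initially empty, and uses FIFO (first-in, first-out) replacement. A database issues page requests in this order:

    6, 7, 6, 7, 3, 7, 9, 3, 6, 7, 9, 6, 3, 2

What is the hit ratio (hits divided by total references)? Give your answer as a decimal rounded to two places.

6 -> fault, frames (6)
7 -> fault, frames (6 7)
6 -> hit
7 -> hit
3 -> fault, frames (6 7 3)
7 -> hit
9 -> fault, evict 6, frames (7 3 9)
3 -> hit
6 -> fault, evict 7, frames (3 9 6)
7 -> fault, evict 3, frames (9 6 7)
9 -> hit
6 -> hit
3 -> fault, evict 9, frames (6 7 3)
2 -> fault, evict 6, frames (7 3 2)
Hits: 6 of 14 references → 6/14 = 0.4286.

0.43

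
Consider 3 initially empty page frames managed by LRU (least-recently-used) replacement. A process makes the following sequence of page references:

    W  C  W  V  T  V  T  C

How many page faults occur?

5

W: miss, frames (W)
C: miss, frames (W C)
W: hit
V: miss, frames (C W V)
T: miss, evict C, frames (W V T)
V: hit
T: hit
C: miss, evict W, frames (V T C)
Page faults: 5.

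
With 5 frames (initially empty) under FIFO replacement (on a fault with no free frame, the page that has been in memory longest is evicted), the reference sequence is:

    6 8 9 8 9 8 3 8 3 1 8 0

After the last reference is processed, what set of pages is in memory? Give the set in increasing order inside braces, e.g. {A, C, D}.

6 -> fault, frames {6}
8 -> fault, frames {6,8}
9 -> fault, frames {6,8,9}
8 -> hit
9 -> hit
8 -> hit
3 -> fault, frames {6,8,9,3}
8 -> hit
3 -> hit
1 -> fault, frames {6,8,9,3,1}
8 -> hit
0 -> fault, evict 6, frames {8,9,3,1,0}

{0, 1, 3, 8, 9}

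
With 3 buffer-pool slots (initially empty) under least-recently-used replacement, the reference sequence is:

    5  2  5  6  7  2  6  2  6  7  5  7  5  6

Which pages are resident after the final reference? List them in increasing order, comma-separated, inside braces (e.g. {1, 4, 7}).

{5, 6, 7}

5: fault, frames [5]
2: fault, frames [5, 2]
5: hit
6: fault, frames [2, 5, 6]
7: fault, evict 2, frames [5, 6, 7]
2: fault, evict 5, frames [6, 7, 2]
6: hit
2: hit
6: hit
7: hit
5: fault, evict 2, frames [6, 7, 5]
7: hit
5: hit
6: hit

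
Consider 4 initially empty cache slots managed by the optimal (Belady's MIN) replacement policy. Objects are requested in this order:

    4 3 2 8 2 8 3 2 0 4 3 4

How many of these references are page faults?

5

4 → miss, frames [4]
3 → miss, frames [4, 3]
2 → miss, frames [4, 3, 2]
8 → miss, frames [4, 3, 2, 8]
2 → hit
8 → hit
3 → hit
2 → hit
0 → miss, evict 8, frames [4, 3, 2, 0]
4 → hit
3 → hit
4 → hit
Page faults: 5.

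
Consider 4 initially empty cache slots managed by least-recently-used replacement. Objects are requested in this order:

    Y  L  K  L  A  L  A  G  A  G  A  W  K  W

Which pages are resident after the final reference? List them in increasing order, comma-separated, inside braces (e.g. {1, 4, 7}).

{A, G, K, W}

Y -> miss, frames [Y]
L -> miss, frames [Y, L]
K -> miss, frames [Y, L, K]
L -> hit
A -> miss, frames [Y, K, L, A]
L -> hit
A -> hit
G -> miss, evict Y, frames [K, L, A, G]
A -> hit
G -> hit
A -> hit
W -> miss, evict K, frames [L, G, A, W]
K -> miss, evict L, frames [G, A, W, K]
W -> hit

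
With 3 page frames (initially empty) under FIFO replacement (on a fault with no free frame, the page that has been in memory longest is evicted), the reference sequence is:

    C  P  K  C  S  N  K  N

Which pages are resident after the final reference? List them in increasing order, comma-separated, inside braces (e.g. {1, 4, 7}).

C -> miss, frames (C)
P -> miss, frames (C P)
K -> miss, frames (C P K)
C -> hit
S -> miss, evict C, frames (P K S)
N -> miss, evict P, frames (K S N)
K -> hit
N -> hit

{K, N, S}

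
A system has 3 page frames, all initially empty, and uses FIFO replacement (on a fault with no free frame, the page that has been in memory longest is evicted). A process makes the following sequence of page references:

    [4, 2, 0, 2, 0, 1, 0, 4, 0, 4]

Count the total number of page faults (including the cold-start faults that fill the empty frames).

4 → miss, frames {4}
2 → miss, frames {4,2}
0 → miss, frames {4,2,0}
2 → hit
0 → hit
1 → miss, evict 4, frames {2,0,1}
0 → hit
4 → miss, evict 2, frames {0,1,4}
0 → hit
4 → hit
Page faults: 5.

5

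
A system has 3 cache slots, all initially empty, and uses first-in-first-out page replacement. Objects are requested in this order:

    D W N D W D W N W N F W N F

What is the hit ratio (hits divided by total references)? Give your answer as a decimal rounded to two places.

D: fault, frames [D]
W: fault, frames [D, W]
N: fault, frames [D, W, N]
D: hit
W: hit
D: hit
W: hit
N: hit
W: hit
N: hit
F: fault, evict D, frames [W, N, F]
W: hit
N: hit
F: hit
Hits: 10 of 14 references → 10/14 = 0.7143.

0.71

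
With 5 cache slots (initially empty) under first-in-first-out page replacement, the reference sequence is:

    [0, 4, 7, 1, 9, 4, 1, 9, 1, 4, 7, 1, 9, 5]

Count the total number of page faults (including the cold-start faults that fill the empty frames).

6

0 → fault, frames {0}
4 → fault, frames {0,4}
7 → fault, frames {0,4,7}
1 → fault, frames {0,4,7,1}
9 → fault, frames {0,4,7,1,9}
4 → hit
1 → hit
9 → hit
1 → hit
4 → hit
7 → hit
1 → hit
9 → hit
5 → fault, evict 0, frames {4,7,1,9,5}
Page faults: 6.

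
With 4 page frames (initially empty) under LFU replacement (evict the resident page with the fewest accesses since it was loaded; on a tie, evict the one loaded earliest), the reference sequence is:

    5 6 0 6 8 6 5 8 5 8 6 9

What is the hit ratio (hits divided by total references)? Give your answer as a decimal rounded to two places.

5 → miss, frames (5)
6 → miss, frames (5 6)
0 → miss, frames (5 6 0)
6 → hit
8 → miss, frames (5 6 0 8)
6 → hit
5 → hit
8 → hit
5 → hit
8 → hit
6 → hit
9 → miss, evict 0, frames (5 6 8 9)
Hits: 7 of 12 references → 7/12 = 0.5833.

0.58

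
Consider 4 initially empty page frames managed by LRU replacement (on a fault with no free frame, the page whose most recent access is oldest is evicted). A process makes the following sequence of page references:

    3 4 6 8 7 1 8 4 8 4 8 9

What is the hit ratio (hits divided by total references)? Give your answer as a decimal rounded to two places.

3 → fault, frames {3}
4 → fault, frames {3,4}
6 → fault, frames {3,4,6}
8 → fault, frames {3,4,6,8}
7 → fault, evict 3, frames {4,6,8,7}
1 → fault, evict 4, frames {6,8,7,1}
8 → hit
4 → fault, evict 6, frames {7,1,8,4}
8 → hit
4 → hit
8 → hit
9 → fault, evict 7, frames {1,4,8,9}
Hits: 4 of 12 references → 4/12 = 0.3333.

0.33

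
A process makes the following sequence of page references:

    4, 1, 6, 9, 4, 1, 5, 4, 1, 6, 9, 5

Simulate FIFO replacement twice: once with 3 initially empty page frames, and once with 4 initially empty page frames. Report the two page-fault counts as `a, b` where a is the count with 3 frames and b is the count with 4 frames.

3 frames: F F F F F F F . . F F . → 9 faults.
4 frames: F F F F . . F F F F F F → 10 faults.
10 > 9: adding a frame increased faults — Belady's anomaly.

9, 10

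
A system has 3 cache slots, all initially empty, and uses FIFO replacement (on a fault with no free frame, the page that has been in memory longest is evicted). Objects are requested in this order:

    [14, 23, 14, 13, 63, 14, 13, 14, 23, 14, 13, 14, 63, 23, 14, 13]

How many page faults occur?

9

14 → miss, frames [14]
23 → miss, frames [14, 23]
14 → hit
13 → miss, frames [14, 23, 13]
63 → miss, evict 14, frames [23, 13, 63]
14 → miss, evict 23, frames [13, 63, 14]
13 → hit
14 → hit
23 → miss, evict 13, frames [63, 14, 23]
14 → hit
13 → miss, evict 63, frames [14, 23, 13]
14 → hit
63 → miss, evict 14, frames [23, 13, 63]
23 → hit
14 → miss, evict 23, frames [13, 63, 14]
13 → hit
Page faults: 9.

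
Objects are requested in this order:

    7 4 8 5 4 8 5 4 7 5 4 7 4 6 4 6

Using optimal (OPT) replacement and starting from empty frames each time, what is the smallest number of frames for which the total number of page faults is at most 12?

2

f=1: 16 faults
f=2: 9 faults
f=3: 6 faults
f=4: 5 faults
f=5: 5 faults
Smallest f with faults ≤ 12 is 2.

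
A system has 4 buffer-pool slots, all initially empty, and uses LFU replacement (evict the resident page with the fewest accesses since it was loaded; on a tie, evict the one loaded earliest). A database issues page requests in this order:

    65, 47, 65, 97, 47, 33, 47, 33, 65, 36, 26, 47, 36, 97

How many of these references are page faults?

8

65: miss, frames (65)
47: miss, frames (65 47)
65: hit
97: miss, frames (65 47 97)
47: hit
33: miss, frames (65 47 97 33)
47: hit
33: hit
65: hit
36: miss, evict 97, frames (65 47 33 36)
26: miss, evict 36, frames (65 47 33 26)
47: hit
36: miss, evict 26, frames (65 47 33 36)
97: miss, evict 36, frames (65 47 33 97)
Page faults: 8.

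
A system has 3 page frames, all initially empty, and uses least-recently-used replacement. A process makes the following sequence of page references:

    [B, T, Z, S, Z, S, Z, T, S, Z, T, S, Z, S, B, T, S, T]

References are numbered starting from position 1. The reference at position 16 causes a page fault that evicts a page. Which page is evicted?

Z

pos 1: B -> fault, frames {B}
pos 2: T -> fault, frames {B,T}
pos 3: Z -> fault, frames {B,T,Z}
pos 4: S -> fault, evict B, frames {T,Z,S}
pos 5: Z -> hit
pos 6: S -> hit
pos 7: Z -> hit
pos 8: T -> hit
pos 9: S -> hit
pos 10: Z -> hit
pos 11: T -> hit
pos 12: S -> hit
pos 13: Z -> hit
pos 14: S -> hit
pos 15: B -> fault, evict T, frames {Z,S,B}
pos 16: T -> fault, evict Z, frames {S,B,T}
At position 16, page Z is evicted.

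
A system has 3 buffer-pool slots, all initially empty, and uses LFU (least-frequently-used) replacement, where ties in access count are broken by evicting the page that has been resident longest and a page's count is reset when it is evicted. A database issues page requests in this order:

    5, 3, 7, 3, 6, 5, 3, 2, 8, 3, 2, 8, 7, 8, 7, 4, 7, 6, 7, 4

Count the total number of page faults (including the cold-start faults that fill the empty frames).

5 → miss, frames {5}
3 → miss, frames {5,3}
7 → miss, frames {5,3,7}
3 → hit
6 → miss, evict 5, frames {3,7,6}
5 → miss, evict 7, frames {3,6,5}
3 → hit
2 → miss, evict 6, frames {3,5,2}
8 → miss, evict 5, frames {3,2,8}
3 → hit
2 → hit
8 → hit
7 → miss, evict 2, frames {3,8,7}
8 → hit
7 → hit
4 → miss, evict 7, frames {3,8,4}
7 → miss, evict 4, frames {3,8,7}
6 → miss, evict 7, frames {3,8,6}
7 → miss, evict 6, frames {3,8,7}
4 → miss, evict 7, frames {3,8,4}
Page faults: 13.

13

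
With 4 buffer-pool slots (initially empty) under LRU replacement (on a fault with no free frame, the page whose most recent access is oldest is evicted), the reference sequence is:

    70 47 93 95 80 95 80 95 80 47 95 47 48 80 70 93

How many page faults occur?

70 -> fault, frames (70)
47 -> fault, frames (70 47)
93 -> fault, frames (70 47 93)
95 -> fault, frames (70 47 93 95)
80 -> fault, evict 70, frames (47 93 95 80)
95 -> hit
80 -> hit
95 -> hit
80 -> hit
47 -> hit
95 -> hit
47 -> hit
48 -> fault, evict 93, frames (80 95 47 48)
80 -> hit
70 -> fault, evict 95, frames (47 48 80 70)
93 -> fault, evict 47, frames (48 80 70 93)
Page faults: 8.

8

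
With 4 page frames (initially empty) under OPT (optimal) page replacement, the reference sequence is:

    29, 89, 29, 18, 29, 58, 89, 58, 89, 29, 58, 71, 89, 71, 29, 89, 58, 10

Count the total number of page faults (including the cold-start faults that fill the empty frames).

6

29 -> fault, frames (29)
89 -> fault, frames (29 89)
29 -> hit
18 -> fault, frames (29 89 18)
29 -> hit
58 -> fault, frames (29 89 18 58)
89 -> hit
58 -> hit
89 -> hit
29 -> hit
58 -> hit
71 -> fault, evict 18, frames (29 89 58 71)
89 -> hit
71 -> hit
29 -> hit
89 -> hit
58 -> hit
10 -> fault, evict 71, frames (29 89 58 10)
Page faults: 6.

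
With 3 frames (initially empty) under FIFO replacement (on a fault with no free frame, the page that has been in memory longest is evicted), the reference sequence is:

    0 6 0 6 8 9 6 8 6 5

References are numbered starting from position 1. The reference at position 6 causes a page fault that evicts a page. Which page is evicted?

pos 1: 0: fault, frames {0}
pos 2: 6: fault, frames {0,6}
pos 3: 0: hit
pos 4: 6: hit
pos 5: 8: fault, frames {0,6,8}
pos 6: 9: fault, evict 0, frames {6,8,9}
At position 6, page 0 is evicted.

0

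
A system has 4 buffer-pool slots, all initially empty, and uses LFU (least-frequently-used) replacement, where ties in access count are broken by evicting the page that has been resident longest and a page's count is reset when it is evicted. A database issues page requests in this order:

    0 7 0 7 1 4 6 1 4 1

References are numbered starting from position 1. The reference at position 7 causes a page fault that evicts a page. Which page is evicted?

pos 1: 0 → miss, frames {0}
pos 2: 7 → miss, frames {0,7}
pos 3: 0 → hit
pos 4: 7 → hit
pos 5: 1 → miss, frames {0,7,1}
pos 6: 4 → miss, frames {0,7,1,4}
pos 7: 6 → miss, evict 1, frames {0,7,4,6}
At position 7, page 1 is evicted.

1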